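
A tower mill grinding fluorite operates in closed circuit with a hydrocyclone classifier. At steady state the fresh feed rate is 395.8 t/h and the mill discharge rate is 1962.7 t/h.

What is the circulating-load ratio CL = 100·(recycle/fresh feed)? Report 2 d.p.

CL = 395.88 %

Steady state: M = F + R.
R = M − F = 1962.7 − 395.8 = 1566.9 t/h
CL = 100·R/F = 100·1566.9/395.8 = 395.88 %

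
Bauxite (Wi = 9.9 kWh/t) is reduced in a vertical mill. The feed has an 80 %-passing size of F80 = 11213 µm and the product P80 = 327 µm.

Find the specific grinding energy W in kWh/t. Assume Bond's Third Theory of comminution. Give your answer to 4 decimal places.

W = 4.5398 kWh/t

W = 10·Wi·[P80^(−½) − F80^(−½)]
1/√327 = 0.055300;  1/√11213 = 0.009444
W = 10·9.9·(0.055300 − 0.009444) = 4.5398 kWh/t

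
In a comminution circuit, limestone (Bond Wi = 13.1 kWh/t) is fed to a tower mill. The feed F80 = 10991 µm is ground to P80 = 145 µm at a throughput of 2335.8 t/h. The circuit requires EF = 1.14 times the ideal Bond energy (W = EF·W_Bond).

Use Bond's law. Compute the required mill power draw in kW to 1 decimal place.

Bond: W = 10·Wi·(1/√P80 − 1/√F80)
W = 10·13.1·(1/√145 − 1/√10991) = 10·13.1·(0.073507) = 9.6294 kWh/t
With EF = 1.14: W = 9.6294·1.14 = 10.9775 kWh/t
Mill draw = 10.9775 × 2335.8 = 25641.3 kW

P = 25641.3 kW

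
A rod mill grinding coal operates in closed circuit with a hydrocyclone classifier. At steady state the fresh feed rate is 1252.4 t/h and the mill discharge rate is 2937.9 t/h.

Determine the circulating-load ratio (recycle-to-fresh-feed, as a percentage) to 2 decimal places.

Mill node: discharge = fresh + recycle.
R = M − F = 2937.9 − 1252.4 = 1685.5 t/h
CL = 100·R/F = 100·1685.5/1252.4 = 134.58 %

CL = 134.58 %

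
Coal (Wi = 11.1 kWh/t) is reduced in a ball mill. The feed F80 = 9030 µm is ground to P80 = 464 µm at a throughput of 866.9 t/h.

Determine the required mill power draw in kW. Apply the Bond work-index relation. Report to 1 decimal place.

W = 10 Wi (1/√P80 − 1/√F80)  [Bond]
W = 10·11.1·(1/√464 − 1/√9030) = 10·11.1·(0.035900) = 3.9849 kWh/t
P = W·T = 3.9849·866.9 = 3454.6 kW

P = 3454.6 kW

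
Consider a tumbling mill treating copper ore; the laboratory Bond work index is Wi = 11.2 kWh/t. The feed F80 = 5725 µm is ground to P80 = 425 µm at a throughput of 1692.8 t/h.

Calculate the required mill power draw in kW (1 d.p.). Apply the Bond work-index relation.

P = 6690.9 kW

W = 10 Wi (1/√P80 − 1/√F80)  [Bond]
W = 10·11.2·(1/√425 − 1/√5725) = 10·11.2·(0.035291) = 3.9526 kWh/t
Mill draw = 3.9526 × 1692.8 = 6690.9 kW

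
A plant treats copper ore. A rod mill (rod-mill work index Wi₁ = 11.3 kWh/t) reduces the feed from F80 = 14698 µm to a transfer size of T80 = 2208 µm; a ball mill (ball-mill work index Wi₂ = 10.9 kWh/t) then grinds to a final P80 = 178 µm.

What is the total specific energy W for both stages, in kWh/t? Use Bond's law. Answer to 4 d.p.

W_Bond = 10·Wi·(1/√P₈₀ − 1/√F₈₀)
Stage 1 (14698→2208 µm, Wi₁=11.3): W₁ = 10·11.3·(0.021281 − 0.008248) = 1.4727 kWh/t
Stage 2 (2208→178 µm, Wi₂=10.9): W₂ = 10·10.9·(0.074953 − 0.021281) = 5.8502 kWh/t
W = W₁ + W₂ = 1.4727 + 5.8502 = 7.3229 kWh/t

W = 7.3229 kWh/t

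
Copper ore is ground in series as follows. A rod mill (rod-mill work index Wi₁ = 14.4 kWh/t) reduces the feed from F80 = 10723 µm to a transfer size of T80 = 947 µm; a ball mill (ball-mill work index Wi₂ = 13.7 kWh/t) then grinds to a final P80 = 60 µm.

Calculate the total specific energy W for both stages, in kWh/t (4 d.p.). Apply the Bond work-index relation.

W = 16.5235 kWh/t

Bond:  W = 10 Wi (1/√P − 1/√F)
Stage 1 (10723→947 µm, Wi₁=14.4): W₁ = 10·14.4·(0.032496 − 0.009657) = 3.2888 kWh/t
Stage 2 (947→60 µm, Wi₂=13.7): W₂ = 10·13.7·(0.129099 − 0.032496) = 13.2347 kWh/t
W = W₁ + W₂ = 3.2888 + 13.2347 = 16.5235 kWh/t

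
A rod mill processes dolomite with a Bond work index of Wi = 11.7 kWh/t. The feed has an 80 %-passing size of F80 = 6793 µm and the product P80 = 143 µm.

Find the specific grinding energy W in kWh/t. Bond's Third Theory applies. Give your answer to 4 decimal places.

Bond: W = 10·Wi·(1/√P80 − 1/√F80)
1/√143 = 0.083624;  1/√6793 = 0.012133
W = 10·11.7·(0.083624 − 0.012133) = 8.3645 kWh/t

W = 8.3645 kWh/t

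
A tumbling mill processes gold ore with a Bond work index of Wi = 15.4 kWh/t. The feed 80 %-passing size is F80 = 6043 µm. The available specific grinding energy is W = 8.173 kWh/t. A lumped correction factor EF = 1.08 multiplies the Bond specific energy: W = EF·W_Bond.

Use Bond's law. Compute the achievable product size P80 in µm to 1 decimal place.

P80 = 260.1 µm

W = 10 Wi (P80^-0.5 − F80^-0.5)
W_Bond = W / EF = 8.173 / 1.08 = 7.5676 kWh/t
1/√P80 = 1/√F80 + W_Bond/(10·Wi)
  = 7.5676/(10·15.4) + 1/√6043 = 0.049140 + 0.012864 = 0.062004
P80 = (1/0.062004)² = 16.1280² = 260.11 µm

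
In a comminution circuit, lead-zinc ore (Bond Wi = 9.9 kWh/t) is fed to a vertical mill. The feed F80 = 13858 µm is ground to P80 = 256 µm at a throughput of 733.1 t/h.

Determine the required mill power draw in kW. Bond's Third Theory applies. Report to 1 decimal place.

W = 10·Wi·(P80^(-½) − F80^(-½))
W = 10·9.9·(1/√256 − 1/√13858) = 10·9.9·(0.054005) = 5.3465 kWh/t
P = W·T = 5.3465·733.1 = 3919.5 kW

P = 3919.5 kW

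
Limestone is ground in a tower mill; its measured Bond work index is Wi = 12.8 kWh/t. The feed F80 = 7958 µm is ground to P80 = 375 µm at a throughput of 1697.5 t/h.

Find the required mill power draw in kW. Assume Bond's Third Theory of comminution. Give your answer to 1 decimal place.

W = 10 Wi (1/√P80 − 1/√F80)  [Bond]
W = 10·12.8·(1/√375 − 1/√7958) = 10·12.8·(0.040430) = 5.1750 kWh/t
P = W·T = 5.1750·1697.5 = 8784.6 kW

P = 8784.6 kW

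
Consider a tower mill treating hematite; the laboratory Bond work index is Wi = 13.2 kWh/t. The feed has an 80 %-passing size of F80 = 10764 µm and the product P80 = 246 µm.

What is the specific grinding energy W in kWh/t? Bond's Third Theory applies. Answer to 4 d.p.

W = 7.1437 kWh/t

W_Bond = 10·Wi·(1/√P₈₀ − 1/√F₈₀)
1/√246 = 0.063758;  1/√10764 = 0.009639
W = 10·13.2·(0.063758 − 0.009639) = 7.1437 kWh/t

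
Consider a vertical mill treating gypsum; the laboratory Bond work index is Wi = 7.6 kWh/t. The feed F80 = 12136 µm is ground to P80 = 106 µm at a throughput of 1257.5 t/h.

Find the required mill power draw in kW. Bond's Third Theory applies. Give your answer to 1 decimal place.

Bond: W = 10·Wi·(1/√P80 − 1/√F80)
W = 10·7.6·(1/√106 − 1/√12136) = 10·7.6·(0.088051) = 6.6919 kWh/t
P_mill = W·ṁ = 6.6919·1257.5 = 8415.1 kW

P = 8415.1 kW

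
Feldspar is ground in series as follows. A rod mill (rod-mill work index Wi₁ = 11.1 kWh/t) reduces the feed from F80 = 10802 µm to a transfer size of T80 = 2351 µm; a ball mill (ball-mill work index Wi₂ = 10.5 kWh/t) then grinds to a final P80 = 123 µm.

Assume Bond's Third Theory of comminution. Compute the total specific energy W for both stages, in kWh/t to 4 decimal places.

Bond: W = 10·Wi·(1/√P80 − 1/√F80)
Stage 1 (10802→2351 µm, Wi₁=11.1): W₁ = 10·11.1·(0.020624 − 0.009622) = 1.2213 kWh/t
Stage 2 (2351→123 µm, Wi₂=10.5): W₂ = 10·10.5·(0.090167 − 0.020624) = 7.3020 kWh/t
W = W₁ + W₂ = 1.2213 + 7.3020 = 8.5233 kWh/t

W = 8.5233 kWh/t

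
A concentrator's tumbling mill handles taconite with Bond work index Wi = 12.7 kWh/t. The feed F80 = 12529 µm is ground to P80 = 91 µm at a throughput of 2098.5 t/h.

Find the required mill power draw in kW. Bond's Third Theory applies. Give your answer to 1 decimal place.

Bond: W = 10·Wi·(1/√P80 − 1/√F80)
W = 10·12.7·(1/√91 − 1/√12529) = 10·12.7·(0.095895) = 12.1786 kWh/t
Mill draw = 12.1786 × 2098.5 = 25556.8 kW

P = 25556.8 kW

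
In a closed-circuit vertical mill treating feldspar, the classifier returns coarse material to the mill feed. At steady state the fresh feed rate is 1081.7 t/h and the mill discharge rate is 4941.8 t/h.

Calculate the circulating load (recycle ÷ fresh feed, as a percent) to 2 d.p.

CL = 356.85 %

Discharge = new feed + return, hence
R = M − F = 4941.8 − 1081.7 = 3860.1 t/h
CL = 100·R/F = 100·3860.1/1081.7 = 356.85 %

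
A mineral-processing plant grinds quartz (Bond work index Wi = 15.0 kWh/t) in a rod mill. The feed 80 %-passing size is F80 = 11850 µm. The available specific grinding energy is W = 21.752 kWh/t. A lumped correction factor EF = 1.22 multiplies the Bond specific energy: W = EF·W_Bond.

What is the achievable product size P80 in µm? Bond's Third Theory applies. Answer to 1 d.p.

P80 = 61.0 µm

W = 10 Wi (1/√P80 − 1/√F80)  [Bond]
W_Bond = W / EF = 21.752 / 1.22 = 17.8295 kWh/t
P80^-0.5 = F80^-0.5 + W_Bond/(10 Wi)
  = 17.8295/(10·15.0) + 1/√11850 = 0.118863 + 0.009186 = 0.128050
P80 = (1/0.128050)² = 7.8095² = 60.99 µm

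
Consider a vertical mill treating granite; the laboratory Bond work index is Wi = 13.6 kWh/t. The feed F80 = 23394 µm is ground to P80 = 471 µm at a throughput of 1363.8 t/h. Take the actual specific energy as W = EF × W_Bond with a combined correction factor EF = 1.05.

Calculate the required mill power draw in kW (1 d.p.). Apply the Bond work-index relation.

Bond:  W = 10 Wi (1/√P − 1/√F)
W = 10·13.6·(1/√471 − 1/√23394) = 10·13.6·(0.039540) = 5.3774 kWh/t
With EF = 1.05: W = 5.3774·1.05 = 5.6462 kWh/t
P_mill = W·ṁ = 5.6462·1363.8 = 7700.3 kW

P = 7700.3 kW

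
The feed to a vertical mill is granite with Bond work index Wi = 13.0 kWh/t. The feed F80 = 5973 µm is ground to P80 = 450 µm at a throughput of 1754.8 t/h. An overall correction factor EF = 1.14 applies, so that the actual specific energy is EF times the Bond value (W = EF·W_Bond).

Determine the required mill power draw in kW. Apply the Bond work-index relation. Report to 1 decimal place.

P = 8894.5 kW

W = 10 Wi (P80^-0.5 − F80^-0.5)
W = 10·13.0·(1/√450 − 1/√5973) = 10·13.0·(0.034201) = 4.4462 kWh/t
W_actual = 1.14 × 4.4462 = 5.0686 kWh/t
P_mill = W·ṁ = 5.0686·1754.8 = 8894.5 kW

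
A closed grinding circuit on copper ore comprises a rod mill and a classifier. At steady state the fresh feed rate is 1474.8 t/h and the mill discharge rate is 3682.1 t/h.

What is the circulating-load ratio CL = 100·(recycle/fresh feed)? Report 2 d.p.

CL = 149.67 %

Steady state: M = F + R.
R = M − F = 3682.1 − 1474.8 = 2207.3 t/h
CL = 100·R/F = 100·2207.3/1474.8 = 149.67 %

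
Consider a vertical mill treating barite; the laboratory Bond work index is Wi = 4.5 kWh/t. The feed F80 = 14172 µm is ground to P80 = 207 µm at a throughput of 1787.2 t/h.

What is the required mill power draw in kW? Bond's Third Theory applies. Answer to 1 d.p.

P = 4914.3 kW

W = 10·Wi·[P80^(−½) − F80^(−½)]
W = 10·4.5·(1/√207 − 1/√14172) = 10·4.5·(0.061105) = 2.7497 kWh/t
P = W·T = 2.7497·1787.2 = 4914.3 kW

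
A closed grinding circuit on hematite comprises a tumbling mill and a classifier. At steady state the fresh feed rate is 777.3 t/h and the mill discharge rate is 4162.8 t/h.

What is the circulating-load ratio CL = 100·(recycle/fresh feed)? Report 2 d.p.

Mill node: discharge = fresh + recycle.
R = M − F = 4162.8 − 777.3 = 3385.5 t/h
CL = 100·R/F = 100·3385.5/777.3 = 435.55 %

CL = 435.55 %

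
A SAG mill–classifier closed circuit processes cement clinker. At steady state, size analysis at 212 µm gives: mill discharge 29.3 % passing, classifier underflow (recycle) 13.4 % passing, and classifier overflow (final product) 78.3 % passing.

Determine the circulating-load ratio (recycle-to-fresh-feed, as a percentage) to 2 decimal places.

Classifier node, passing 212 µm:
(1+r)·d = r·u + o ⇒ r = (o−d)/(d−u)
r = (78.3 − 29.3)/(29.3 − 13.4) = 49.0/15.9 = 3.0818
CL = 100·r = 308.18 %

CL = 308.18 %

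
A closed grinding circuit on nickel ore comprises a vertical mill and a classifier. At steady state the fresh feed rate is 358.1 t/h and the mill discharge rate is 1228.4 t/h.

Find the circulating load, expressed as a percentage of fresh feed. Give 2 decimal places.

M = F + R at steady state, so:
R = M − F = 1228.4 − 358.1 = 870.3 t/h
CL = 100·R/F = 100·870.3/358.1 = 243.03 %

CL = 243.03 %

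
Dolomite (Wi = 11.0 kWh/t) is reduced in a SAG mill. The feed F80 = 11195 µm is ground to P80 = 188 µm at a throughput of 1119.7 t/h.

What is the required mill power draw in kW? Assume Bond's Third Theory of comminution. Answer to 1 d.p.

W = 10 Wi / √P80 − 10 Wi / √F80
W = 10·11.0·(1/√188 − 1/√11195) = 10·11.0·(0.063481) = 6.9829 kWh/t
P_mill = W·ṁ = 6.9829·1119.7 = 7818.8 kW

P = 7818.8 kW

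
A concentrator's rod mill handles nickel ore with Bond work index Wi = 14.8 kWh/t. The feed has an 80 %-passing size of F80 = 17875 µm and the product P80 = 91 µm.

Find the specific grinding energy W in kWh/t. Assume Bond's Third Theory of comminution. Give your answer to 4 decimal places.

W = 14.4076 kWh/t

W = 10·Wi·[P80^(−½) − F80^(−½)]
1/√91 = 0.104828;  1/√17875 = 0.007480
W = 10·14.8·(0.104828 − 0.007480) = 14.4076 kWh/t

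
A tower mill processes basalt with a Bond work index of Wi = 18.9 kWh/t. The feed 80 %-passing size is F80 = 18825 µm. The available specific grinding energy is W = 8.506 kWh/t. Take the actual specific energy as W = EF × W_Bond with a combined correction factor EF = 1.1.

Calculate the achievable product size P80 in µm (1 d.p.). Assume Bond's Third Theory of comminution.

P80 = 430.4 µm

W = 10·Wi·[P80^(−½) − F80^(−½)]
W_Bond = W / EF = 8.506 / 1.1 = 7.7327 kWh/t
P80^(−½) = W_Bond/(10 Wi) + F80^(−½)
  = 7.7327/(10·18.9) + 1/√18825 = 0.040914 + 0.007288 = 0.048202
P80 = (1/0.048202)² = 20.7459² = 430.39 µm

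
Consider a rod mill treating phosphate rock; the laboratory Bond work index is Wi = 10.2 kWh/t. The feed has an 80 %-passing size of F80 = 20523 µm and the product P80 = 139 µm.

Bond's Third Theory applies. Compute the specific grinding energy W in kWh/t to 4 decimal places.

W = 7.9395 kWh/t

Bond:  W = 10 Wi (1/√P − 1/√F)
1/√139 = 0.084819;  1/√20523 = 0.006980
W = 10·10.2·(0.084819 − 0.006980) = 7.9395 kWh/t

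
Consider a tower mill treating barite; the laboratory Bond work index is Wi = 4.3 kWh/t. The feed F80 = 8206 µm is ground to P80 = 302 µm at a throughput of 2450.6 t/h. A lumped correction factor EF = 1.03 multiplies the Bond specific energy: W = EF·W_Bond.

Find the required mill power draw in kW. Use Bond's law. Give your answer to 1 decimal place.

Bond: W = 10·Wi·(1/√P80 − 1/√F80)
W = 10·4.3·(1/√302 − 1/√8206) = 10·4.3·(0.046504) = 1.9997 kWh/t
Corrected W = EF·W_Bond = 1.03·1.9997 = 2.0597 kWh/t
Mill draw = 2.0597 × 2450.6 = 5047.5 kW

P = 5047.5 kW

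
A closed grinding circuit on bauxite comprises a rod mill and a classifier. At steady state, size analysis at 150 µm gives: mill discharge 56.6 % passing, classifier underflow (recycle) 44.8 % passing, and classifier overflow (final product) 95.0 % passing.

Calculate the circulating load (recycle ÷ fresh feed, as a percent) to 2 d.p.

Two-product formula at 150 µm:
(1+r)·d = r·u + o ⇒ r = (o−d)/(d−u)
r = (95.0 − 56.6)/(56.6 − 44.8) = 38.4/11.8 = 3.2542
CL = 100·r = 325.42 %

CL = 325.42 %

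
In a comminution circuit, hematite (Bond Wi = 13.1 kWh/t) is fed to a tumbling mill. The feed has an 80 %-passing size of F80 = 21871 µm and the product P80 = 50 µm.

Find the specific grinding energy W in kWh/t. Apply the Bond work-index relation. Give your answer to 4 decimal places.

W = 17.6404 kWh/t

Bond:  W = 10 Wi (1/√P − 1/√F)
1/√50 = 0.141421;  1/√21871 = 0.006762
W = 10·13.1·(0.141421 − 0.006762) = 17.6404 kWh/t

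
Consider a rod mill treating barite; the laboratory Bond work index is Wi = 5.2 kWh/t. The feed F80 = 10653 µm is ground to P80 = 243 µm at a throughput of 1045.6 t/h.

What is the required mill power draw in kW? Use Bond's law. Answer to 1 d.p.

P = 2961.1 kW

W = 10·Wi·(P80^(-½) − F80^(-½))
W = 10·5.2·(1/√243 − 1/√10653) = 10·5.2·(0.054461) = 2.8320 kWh/t
Power = W × throughput = 2.8320 kWh/t × 1045.6 t/h = 2961.1 kW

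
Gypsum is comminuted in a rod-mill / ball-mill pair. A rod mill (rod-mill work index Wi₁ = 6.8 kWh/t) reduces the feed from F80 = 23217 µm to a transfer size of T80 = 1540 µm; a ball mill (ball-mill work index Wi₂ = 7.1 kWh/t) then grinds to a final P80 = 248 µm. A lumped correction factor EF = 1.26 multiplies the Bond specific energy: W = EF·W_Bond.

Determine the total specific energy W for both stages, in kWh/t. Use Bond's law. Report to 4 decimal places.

W = 5.0221 kWh/t

W_Bond = 10·Wi·(1/√P₈₀ − 1/√F₈₀)
Stage 1 (23217→1540 µm, Wi₁=6.8): W₁ = 10·6.8·(0.025482 − 0.006563) = 1.2865 kWh/t
Stage 2 (1540→248 µm, Wi₂=7.1): W₂ = 10·7.1·(0.063500 − 0.025482) = 2.6993 kWh/t
W = W₁ + W₂ = 1.2865 + 2.6993 = 3.9858 kWh/t
Corrected W = EF·W_Bond = 1.26·3.9858 = 5.0221 kWh/t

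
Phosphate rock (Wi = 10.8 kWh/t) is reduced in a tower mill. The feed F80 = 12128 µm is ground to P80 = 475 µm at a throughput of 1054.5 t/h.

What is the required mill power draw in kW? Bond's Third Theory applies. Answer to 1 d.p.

W = 10·Wi·[P80^(−½) − F80^(−½)]
W = 10·10.8·(1/√475 − 1/√12128) = 10·10.8·(0.036803) = 3.9747 kWh/t
Power = W × throughput = 3.9747 kWh/t × 1054.5 t/h = 4191.3 kW

P = 4191.3 kW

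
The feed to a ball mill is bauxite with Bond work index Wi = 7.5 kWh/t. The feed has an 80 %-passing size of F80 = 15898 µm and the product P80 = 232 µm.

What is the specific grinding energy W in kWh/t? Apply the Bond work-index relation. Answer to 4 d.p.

W = 4.3292 kWh/t

W = 10·Wi·[P80^(−½) − F80^(−½)]
1/√232 = 0.065653;  1/√15898 = 0.007931
W = 10·7.5·(0.065653 − 0.007931) = 4.3292 kWh/t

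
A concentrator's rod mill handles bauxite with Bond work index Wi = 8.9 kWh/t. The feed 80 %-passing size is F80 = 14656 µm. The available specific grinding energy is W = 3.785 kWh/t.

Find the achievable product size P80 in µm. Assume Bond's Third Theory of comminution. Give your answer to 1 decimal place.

Bond:  W = 10 Wi (1/√P − 1/√F)
1/√P80 = 1/√F80 + W/(10·Wi)
  = 3.7850/(10·8.9) + 1/√14656 = 0.042528 + 0.008260 = 0.050788
P80 = (1/0.050788)² = 19.6896² = 387.68 µm

P80 = 387.7 µm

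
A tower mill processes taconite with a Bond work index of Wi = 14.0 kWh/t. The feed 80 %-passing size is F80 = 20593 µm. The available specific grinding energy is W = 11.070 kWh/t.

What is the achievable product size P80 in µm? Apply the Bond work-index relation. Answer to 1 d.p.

P80 = 135.1 µm

Bond: W = 10·Wi·(1/√P80 − 1/√F80)
⇒ 1/√P80 = W/(10 Wi) + 1/√F80
  = 11.0700/(10·14.0) + 1/√20593 = 0.079071 + 0.006969 = 0.086040
P80 = (1/0.086040)² = 11.6225² = 135.08 µm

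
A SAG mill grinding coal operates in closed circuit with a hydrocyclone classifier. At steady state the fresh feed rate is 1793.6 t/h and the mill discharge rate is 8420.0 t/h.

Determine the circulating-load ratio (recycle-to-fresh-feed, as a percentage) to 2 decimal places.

CL = 369.45 %

Mill node: discharge = fresh + recycle.
R = M − F = 8420.0 − 1793.6 = 6626.4 t/h
CL = 100·R/F = 100·6626.4/1793.6 = 369.45 %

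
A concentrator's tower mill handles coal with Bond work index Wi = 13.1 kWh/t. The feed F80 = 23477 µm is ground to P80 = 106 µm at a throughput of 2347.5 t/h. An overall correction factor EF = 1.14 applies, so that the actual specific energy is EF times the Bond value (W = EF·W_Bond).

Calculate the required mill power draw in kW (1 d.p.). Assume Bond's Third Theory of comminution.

W = 10·Wi·[P80^(−½) − F80^(−½)]
W = 10·13.1·(1/√106 − 1/√23477) = 10·13.1·(0.090602) = 11.8689 kWh/t
W_actual = 1.14 × 11.8689 = 13.5305 kWh/t
Power = W × throughput = 13.5305 kWh/t × 2347.5 t/h = 31762.9 kW

P = 31762.9 kW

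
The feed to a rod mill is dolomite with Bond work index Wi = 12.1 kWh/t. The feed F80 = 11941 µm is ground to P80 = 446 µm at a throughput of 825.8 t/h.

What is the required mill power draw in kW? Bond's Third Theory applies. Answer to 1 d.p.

W = 10·Wi·[P80^(−½) − F80^(−½)]
W = 10·12.1·(1/√446 − 1/√11941) = 10·12.1·(0.038200) = 4.6222 kWh/t
Mill draw = 4.6222 × 825.8 = 3817.0 kW

P = 3817.0 kW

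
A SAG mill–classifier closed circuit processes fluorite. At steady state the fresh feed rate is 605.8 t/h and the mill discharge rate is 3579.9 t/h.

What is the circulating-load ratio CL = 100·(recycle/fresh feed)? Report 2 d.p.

Mill node: discharge = fresh + recycle.
R = M − F = 3579.9 − 605.8 = 2974.1 t/h
CL = 100·R/F = 100·2974.1/605.8 = 490.94 %

CL = 490.94 %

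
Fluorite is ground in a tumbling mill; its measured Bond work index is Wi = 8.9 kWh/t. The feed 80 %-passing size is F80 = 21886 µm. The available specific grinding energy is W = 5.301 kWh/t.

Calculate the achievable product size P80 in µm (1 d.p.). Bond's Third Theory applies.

W = 10 Wi (P80^-0.5 − F80^-0.5)
P80^-0.5 = F80^-0.5 + W/(10 Wi)
  = 5.3010/(10·8.9) + 1/√21886 = 0.059562 + 0.006760 = 0.066321
P80 = (1/0.066321)² = 15.0781² = 227.35 µm

P80 = 227.3 µm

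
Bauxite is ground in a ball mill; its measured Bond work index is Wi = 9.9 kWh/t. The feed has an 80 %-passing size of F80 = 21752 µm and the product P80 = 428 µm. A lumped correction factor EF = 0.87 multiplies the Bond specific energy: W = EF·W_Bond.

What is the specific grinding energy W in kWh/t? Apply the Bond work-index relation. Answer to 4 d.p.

W = 3.5793 kWh/t

Bond:  W = 10 Wi (1/√P − 1/√F)
1/√428 = 0.048337;  1/√21752 = 0.006780
W = 10·9.9·(0.048337 − 0.006780) = 4.1141 kWh/t
Corrected W = EF·W_Bond = 0.87·4.1141 = 3.5793 kWh/t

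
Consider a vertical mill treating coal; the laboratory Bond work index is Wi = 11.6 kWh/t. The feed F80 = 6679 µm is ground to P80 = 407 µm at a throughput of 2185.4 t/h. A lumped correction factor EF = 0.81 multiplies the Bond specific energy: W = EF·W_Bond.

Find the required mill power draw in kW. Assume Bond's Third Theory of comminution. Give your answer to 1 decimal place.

P = 7665.8 kW

Bond: W = 10·Wi·(1/√P80 − 1/√F80)
W = 10·11.6·(1/√407 − 1/√6679) = 10·11.6·(0.037332) = 4.3305 kWh/t
With EF = 0.81: W = 4.3305·0.81 = 3.5077 kWh/t
Power = W × throughput = 3.5077 kWh/t × 2185.4 t/h = 7665.8 kW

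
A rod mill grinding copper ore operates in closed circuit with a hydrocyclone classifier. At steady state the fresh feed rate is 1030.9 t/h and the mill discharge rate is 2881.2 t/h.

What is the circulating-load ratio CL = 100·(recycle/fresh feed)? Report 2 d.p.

CL = 179.48 %

Mill node: discharge = fresh + recycle.
R = M − F = 2881.2 − 1030.9 = 1850.3 t/h
CL = 100·R/F = 100·1850.3/1030.9 = 179.48 %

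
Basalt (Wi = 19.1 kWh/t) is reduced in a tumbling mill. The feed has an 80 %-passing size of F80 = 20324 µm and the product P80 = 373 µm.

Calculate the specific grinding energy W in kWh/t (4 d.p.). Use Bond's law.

Bond:  W = 10 Wi (1/√P − 1/√F)
1/√373 = 0.051778;  1/√20324 = 0.007014
W = 10·19.1·(0.051778 − 0.007014) = 8.5498 kWh/t

W = 8.5498 kWh/t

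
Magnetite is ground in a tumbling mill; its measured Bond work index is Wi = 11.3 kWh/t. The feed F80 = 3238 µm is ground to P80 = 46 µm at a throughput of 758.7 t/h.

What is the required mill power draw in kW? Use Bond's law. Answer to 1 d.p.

P = 11134.0 kW

W = 10·Wi·[P80^(−½) − F80^(−½)]
W = 10·11.3·(1/√46 − 1/√3238) = 10·11.3·(0.129868) = 14.6751 kWh/t
P_mill = W·ṁ = 14.6751·758.7 = 11134.0 kW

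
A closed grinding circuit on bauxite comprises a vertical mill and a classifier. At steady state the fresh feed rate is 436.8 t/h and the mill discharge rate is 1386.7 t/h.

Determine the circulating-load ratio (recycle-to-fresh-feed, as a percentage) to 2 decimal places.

CL = 217.47 %

Mill node: discharge = fresh + recycle.
R = M − F = 1386.7 − 436.8 = 949.9 t/h
CL = 100·R/F = 100·949.9/436.8 = 217.47 %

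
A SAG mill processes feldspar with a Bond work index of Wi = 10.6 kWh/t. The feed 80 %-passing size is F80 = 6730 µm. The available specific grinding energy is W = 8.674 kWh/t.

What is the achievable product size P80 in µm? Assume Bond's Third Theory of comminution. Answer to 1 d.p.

W = 10 Wi (1/√P80 − 1/√F80)  [Bond]
P80^-0.5 = F80^-0.5 + W/(10 Wi)
  = 8.6740/(10·10.6) + 1/√6730 = 0.081830 + 0.012190 = 0.094020
P80 = (1/0.094020)² = 10.6360² = 113.13 µm

P80 = 113.1 µm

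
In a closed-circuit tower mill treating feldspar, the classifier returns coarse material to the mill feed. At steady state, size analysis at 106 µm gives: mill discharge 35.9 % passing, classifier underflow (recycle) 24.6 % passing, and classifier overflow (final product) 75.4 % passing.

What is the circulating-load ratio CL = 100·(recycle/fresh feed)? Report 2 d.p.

Balance %-passing 106 µm (r = R/F):
(1+r)d = ru + o → r = (o−d)/(d−u)
r = (75.4 − 35.9)/(35.9 − 24.6) = 39.5/11.3 = 3.4956
CL = 100·r = 349.56 %

CL = 349.56 %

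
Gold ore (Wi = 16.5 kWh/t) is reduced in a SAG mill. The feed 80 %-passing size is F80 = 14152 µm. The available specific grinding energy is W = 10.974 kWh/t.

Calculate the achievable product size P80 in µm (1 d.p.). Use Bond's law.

P80 = 178.2 µm

W = 10·Wi·(P80^(-½) − F80^(-½))
P80^-0.5 = F80^-0.5 + W/(10 Wi)
  = 10.9740/(10·16.5) + 1/√14152 = 0.066509 + 0.008406 = 0.074915
P80 = (1/0.074915)² = 13.3484² = 178.18 µm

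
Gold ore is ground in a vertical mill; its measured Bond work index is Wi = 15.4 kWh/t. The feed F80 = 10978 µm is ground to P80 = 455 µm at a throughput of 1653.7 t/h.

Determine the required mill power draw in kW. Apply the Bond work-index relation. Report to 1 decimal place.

W = 10 Wi (P80^-0.5 − F80^-0.5)
W = 10·15.4·(1/√455 − 1/√10978) = 10·15.4·(0.037337) = 5.7498 kWh/t
Power = W × throughput = 5.7498 kWh/t × 1653.7 t/h = 9508.5 kW

P = 9508.5 kW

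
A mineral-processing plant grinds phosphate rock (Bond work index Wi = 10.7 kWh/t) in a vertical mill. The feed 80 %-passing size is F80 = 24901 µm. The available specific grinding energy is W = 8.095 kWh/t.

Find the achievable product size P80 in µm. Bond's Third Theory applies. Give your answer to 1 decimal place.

W = 10·Wi·[P80^(−½) − F80^(−½)]
P80^(−½) = W/(10 Wi) + F80^(−½)
  = 8.0950/(10·10.7) + 1/√24901 = 0.075654 + 0.006337 = 0.081991
P80 = (1/0.081991)² = 12.1964² = 148.75 µm

P80 = 148.8 µm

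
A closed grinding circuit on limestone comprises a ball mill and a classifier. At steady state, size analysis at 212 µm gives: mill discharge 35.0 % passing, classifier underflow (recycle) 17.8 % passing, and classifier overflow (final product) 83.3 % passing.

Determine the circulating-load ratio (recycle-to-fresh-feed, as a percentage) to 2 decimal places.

Classifier node, passing 212 µm:
(1+r)·d = r·u + o ⇒ r = (o−d)/(d−u)
r = (83.3 − 35.0)/(35.0 − 17.8) = 48.3/17.2 = 2.8081
CL = 100·r = 280.81 %

CL = 280.81 %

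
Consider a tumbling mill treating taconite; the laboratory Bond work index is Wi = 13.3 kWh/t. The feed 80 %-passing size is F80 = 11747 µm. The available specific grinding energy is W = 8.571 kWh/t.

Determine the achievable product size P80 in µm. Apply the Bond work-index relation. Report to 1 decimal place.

W = 10·Wi·(P80^(-½) − F80^(-½))
P80^-0.5 = F80^-0.5 + W/(10 Wi)
  = 8.5710/(10·13.3) + 1/√11747 = 0.064444 + 0.009226 = 0.073670
P80 = (1/0.073670)² = 13.5740² = 184.25 µm

P80 = 184.3 µm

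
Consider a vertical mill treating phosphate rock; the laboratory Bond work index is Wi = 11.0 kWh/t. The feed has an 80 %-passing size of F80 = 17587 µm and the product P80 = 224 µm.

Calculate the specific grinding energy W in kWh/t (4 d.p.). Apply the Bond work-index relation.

W = 6.5202 kWh/t

Bond: W = 10·Wi·(1/√P80 − 1/√F80)
1/√224 = 0.066815;  1/√17587 = 0.007541
W = 10·11.0·(0.066815 − 0.007541) = 6.5202 kWh/t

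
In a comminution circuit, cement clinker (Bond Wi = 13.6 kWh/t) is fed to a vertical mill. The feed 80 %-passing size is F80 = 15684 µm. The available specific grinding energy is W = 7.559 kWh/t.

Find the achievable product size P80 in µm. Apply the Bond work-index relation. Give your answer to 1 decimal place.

W_Bond = 10·Wi·(1/√P₈₀ − 1/√F₈₀)
P80^-0.5 = F80^-0.5 + W/(10 Wi)
  = 7.5590/(10·13.6) + 1/√15684 = 0.055581 + 0.007985 = 0.063566
P80 = (1/0.063566)² = 15.7317² = 247.49 µm

P80 = 247.5 µm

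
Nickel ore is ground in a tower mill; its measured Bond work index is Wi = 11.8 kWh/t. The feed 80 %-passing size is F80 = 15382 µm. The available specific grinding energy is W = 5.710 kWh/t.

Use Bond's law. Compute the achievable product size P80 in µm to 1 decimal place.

P80 = 313.8 µm

W = 10 Wi (1/√P80 − 1/√F80)  [Bond]
1/√P80 = 1/√F80 + W/(10·Wi)
  = 5.7100/(10·11.8) + 1/√15382 = 0.048390 + 0.008063 = 0.056453
P80 = (1/0.056453)² = 17.7139² = 313.78 µm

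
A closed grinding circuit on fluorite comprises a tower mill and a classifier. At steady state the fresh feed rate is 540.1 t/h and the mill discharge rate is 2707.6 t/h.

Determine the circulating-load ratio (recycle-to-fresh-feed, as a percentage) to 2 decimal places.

Discharge = new feed + return, hence
R = M − F = 2707.6 − 540.1 = 2167.5 t/h
CL = 100·R/F = 100·2167.5/540.1 = 401.31 %

CL = 401.31 %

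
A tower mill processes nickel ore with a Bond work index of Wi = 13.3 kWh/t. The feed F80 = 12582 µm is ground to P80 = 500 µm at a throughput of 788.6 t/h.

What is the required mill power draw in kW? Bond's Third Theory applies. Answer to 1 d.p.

W = 10·Wi·(P80^(-½) − F80^(-½))
W = 10·13.3·(1/√500 − 1/√12582) = 10·13.3·(0.035806) = 4.7622 kWh/t
Power = W × throughput = 4.7622 kWh/t × 788.6 t/h = 3755.5 kW

P = 3755.5 kW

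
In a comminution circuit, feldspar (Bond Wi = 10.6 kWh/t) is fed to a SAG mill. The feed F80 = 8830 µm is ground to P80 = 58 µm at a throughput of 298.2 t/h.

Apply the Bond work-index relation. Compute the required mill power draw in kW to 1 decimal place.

W = 10 Wi (1/√P80 − 1/√F80)  [Bond]
W = 10·10.6·(1/√58 − 1/√8830) = 10·10.6·(0.120665) = 12.7904 kWh/t
P = W·T = 12.7904·298.2 = 3814.1 kW

P = 3814.1 kW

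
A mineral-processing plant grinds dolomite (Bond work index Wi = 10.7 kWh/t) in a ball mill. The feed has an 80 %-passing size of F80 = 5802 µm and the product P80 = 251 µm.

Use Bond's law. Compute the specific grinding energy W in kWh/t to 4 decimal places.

W = 10 Wi / √P80 − 10 Wi / √F80
1/√251 = 0.063119;  1/√5802 = 0.013128
W = 10·10.7·(0.063119 − 0.013128) = 5.3490 kWh/t

W = 5.3490 kWh/t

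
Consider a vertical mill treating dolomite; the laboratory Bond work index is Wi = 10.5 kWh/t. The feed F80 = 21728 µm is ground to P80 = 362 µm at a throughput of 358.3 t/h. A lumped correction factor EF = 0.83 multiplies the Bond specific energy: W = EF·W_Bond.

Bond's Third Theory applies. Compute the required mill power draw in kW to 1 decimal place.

P = 1429.4 kW

W_Bond = 10·Wi·(1/√P₈₀ − 1/√F₈₀)
W = 10·10.5·(1/√362 − 1/√21728) = 10·10.5·(0.045775) = 4.8064 kWh/t
Corrected W = EF·W_Bond = 0.83·4.8064 = 3.9893 kWh/t
P_mill = W·ṁ = 3.9893·358.3 = 1429.4 kW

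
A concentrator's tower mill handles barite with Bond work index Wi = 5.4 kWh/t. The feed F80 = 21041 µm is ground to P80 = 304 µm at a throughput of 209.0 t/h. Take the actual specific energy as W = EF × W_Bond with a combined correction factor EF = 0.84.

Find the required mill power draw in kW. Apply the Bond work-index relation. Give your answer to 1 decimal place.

W = 10 Wi / √P80 − 10 Wi / √F80
W = 10·5.4·(1/√304 − 1/√21041) = 10·5.4·(0.050460) = 2.7248 kWh/t
With EF = 0.84: W = 2.7248·0.84 = 2.2889 kWh/t
P = W·T = 2.2889·209.0 = 478.4 kW

P = 478.4 kW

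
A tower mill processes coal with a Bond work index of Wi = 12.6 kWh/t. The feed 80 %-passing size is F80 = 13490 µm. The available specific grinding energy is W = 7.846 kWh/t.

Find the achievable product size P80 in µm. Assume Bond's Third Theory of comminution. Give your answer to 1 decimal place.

W = 10 Wi (1/√P80 − 1/√F80)  [Bond]
⇒ 1/√P80 = W/(10·Wi) + 1/√F80
  = 7.8460/(10·12.6) + 1/√13490 = 0.062270 + 0.008610 = 0.070880
P80 = (1/0.070880)² = 14.1084² = 199.05 µm

P80 = 199.0 µm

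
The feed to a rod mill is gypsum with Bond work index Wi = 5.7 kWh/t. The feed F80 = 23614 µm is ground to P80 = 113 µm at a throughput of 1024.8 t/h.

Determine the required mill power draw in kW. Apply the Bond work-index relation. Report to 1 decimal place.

P = 5115.0 kW

Bond:  W = 10 Wi (1/√P − 1/√F)
W = 10·5.7·(1/√113 − 1/√23614) = 10·5.7·(0.087565) = 4.9912 kWh/t
Power = W × throughput = 4.9912 kWh/t × 1024.8 t/h = 5115.0 kW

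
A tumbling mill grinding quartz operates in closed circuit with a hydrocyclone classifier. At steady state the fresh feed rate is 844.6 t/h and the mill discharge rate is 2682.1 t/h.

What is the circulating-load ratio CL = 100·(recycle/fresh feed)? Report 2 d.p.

CL = 217.56 %

M = F + R at steady state, so:
R = M − F = 2682.1 − 844.6 = 1837.5 t/h
CL = 100·R/F = 100·1837.5/844.6 = 217.56 %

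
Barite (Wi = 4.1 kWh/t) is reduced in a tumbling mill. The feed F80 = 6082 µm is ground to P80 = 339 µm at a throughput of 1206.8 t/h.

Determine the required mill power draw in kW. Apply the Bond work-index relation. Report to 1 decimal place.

P = 2052.9 kW

W = 10 Wi (P80^-0.5 − F80^-0.5)
W = 10·4.1·(1/√339 − 1/√6082) = 10·4.1·(0.041490) = 1.7011 kWh/t
P_mill = W·ṁ = 1.7011·1206.8 = 2052.9 kW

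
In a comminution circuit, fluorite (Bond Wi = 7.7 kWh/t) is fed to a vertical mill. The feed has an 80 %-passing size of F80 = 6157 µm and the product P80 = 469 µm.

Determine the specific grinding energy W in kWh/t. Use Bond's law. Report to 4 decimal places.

W = 2.5742 kWh/t

W_Bond = 10·Wi·(1/√P₈₀ − 1/√F₈₀)
1/√469 = 0.046176;  1/√6157 = 0.012744
W = 10·7.7·(0.046176 − 0.012744) = 2.5742 kWh/t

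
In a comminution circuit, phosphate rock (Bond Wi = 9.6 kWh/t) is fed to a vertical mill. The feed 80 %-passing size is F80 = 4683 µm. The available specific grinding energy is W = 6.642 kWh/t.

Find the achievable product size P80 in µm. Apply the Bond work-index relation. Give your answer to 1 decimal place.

P80 = 142.4 µm

W = 10 Wi / √P80 − 10 Wi / √F80
P80^-0.5 = F80^-0.5 + W/(10 Wi)
  = 6.6420/(10·9.6) + 1/√4683 = 0.069187 + 0.014613 = 0.083800
P80 = (1/0.083800)² = 11.9331² = 142.40 µm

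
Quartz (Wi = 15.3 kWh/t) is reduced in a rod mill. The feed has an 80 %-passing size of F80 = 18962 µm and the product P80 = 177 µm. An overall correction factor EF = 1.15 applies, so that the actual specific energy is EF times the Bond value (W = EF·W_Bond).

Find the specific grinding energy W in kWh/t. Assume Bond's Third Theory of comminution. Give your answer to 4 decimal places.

W = 11.9475 kWh/t

W = 10 Wi (1/√P80 − 1/√F80)  [Bond]
1/√177 = 0.075165;  1/√18962 = 0.007262
W = 10·15.3·(0.075165 − 0.007262) = 10.3891 kWh/t
Apply correction: 10.3891 × 1.15 = 11.9475 kWh/t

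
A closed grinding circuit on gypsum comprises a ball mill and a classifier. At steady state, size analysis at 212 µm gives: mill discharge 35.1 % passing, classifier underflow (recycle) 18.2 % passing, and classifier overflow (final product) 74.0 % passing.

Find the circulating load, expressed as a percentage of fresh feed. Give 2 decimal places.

CL = 230.18 %

Balance %-passing 212 µm (r = R/F):
(1+r)d = ru + o → r = (o−d)/(d−u)
r = (74.0 − 35.1)/(35.1 − 18.2) = 38.9/16.9 = 2.3018
CL = 100·r = 230.18 %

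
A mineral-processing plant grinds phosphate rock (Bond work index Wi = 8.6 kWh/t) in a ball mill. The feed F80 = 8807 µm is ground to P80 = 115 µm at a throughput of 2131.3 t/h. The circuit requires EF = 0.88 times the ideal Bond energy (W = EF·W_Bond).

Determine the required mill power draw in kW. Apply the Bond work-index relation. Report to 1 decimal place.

P = 13322.3 kW

W = 10 Wi / √P80 − 10 Wi / √F80
W = 10·8.6·(1/√115 − 1/√8807) = 10·8.6·(0.082595) = 7.1031 kWh/t
With EF = 0.88: W = 7.1031·0.88 = 6.2508 kWh/t
Power = W × throughput = 6.2508 kWh/t × 2131.3 t/h = 13322.3 kW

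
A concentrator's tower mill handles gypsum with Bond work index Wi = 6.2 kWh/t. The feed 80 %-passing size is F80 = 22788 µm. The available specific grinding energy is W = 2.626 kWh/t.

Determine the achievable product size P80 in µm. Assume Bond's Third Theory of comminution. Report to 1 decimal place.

P80 = 416.8 µm

Bond: W = 10·Wi·(1/√P80 − 1/√F80)
P80^-0.5 = F80^-0.5 + W/(10 Wi)
  = 2.6260/(10·6.2) + 1/√22788 = 0.042355 + 0.006624 = 0.048979
P80 = (1/0.048979)² = 20.4168² = 416.85 µm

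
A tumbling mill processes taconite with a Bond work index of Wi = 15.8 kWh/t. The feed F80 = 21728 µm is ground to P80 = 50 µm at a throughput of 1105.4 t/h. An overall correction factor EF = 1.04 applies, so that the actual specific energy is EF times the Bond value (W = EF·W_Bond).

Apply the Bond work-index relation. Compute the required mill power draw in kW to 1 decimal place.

P = 24455.4 kW

W_Bond = 10·Wi·(1/√P₈₀ − 1/√F₈₀)
W = 10·15.8·(1/√50 − 1/√21728) = 10·15.8·(0.134637) = 21.2727 kWh/t
With EF = 1.04: W = 21.2727·1.04 = 22.1236 kWh/t
P_mill = W·ṁ = 22.1236·1105.4 = 24455.4 kW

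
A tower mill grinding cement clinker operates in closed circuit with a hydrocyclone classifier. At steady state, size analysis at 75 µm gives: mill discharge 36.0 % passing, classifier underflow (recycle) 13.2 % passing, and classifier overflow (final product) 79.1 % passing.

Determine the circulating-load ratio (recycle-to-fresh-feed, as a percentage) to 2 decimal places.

CL = 189.04 %

Balance %-passing 75 µm (r = R/F):
(1+r)·d = r·u + o ⇒ r = (o−d)/(d−u)
r = (79.1 − 36.0)/(36.0 − 13.2) = 43.1/22.8 = 1.8904
CL = 100·r = 189.04 %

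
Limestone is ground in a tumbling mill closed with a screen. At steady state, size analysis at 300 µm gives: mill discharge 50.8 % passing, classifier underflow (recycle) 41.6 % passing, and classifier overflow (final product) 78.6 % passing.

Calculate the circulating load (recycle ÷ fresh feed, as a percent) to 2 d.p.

Mass balance on the −300 µm fraction:
d + r·d = r·u + o → r(d−u) = o−d
r = (78.6 − 50.8)/(50.8 − 41.6) = 27.8/9.2 = 3.0217
CL = 100·r = 302.17 %

CL = 302.17 %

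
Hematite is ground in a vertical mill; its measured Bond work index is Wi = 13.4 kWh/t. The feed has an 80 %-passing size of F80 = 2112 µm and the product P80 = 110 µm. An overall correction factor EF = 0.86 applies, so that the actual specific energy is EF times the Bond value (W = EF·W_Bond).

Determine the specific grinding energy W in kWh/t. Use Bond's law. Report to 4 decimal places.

W = 8.4801 kWh/t

W_Bond = 10·Wi·(1/√P₈₀ − 1/√F₈₀)
1/√110 = 0.095346;  1/√2112 = 0.021760
W = 10·13.4·(0.095346 − 0.021760) = 9.8606 kWh/t
W_actual = 0.86 × 9.8606 = 8.4801 kWh/t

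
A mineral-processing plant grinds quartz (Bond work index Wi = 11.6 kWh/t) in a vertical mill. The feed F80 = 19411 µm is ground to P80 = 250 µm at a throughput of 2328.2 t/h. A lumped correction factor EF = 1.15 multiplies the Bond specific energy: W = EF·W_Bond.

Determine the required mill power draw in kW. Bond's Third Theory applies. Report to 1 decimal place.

P = 17413.7 kW

W_Bond = 10·Wi·(1/√P₈₀ − 1/√F₈₀)
W = 10·11.6·(1/√250 − 1/√19411) = 10·11.6·(0.056068) = 6.5039 kWh/t
Apply correction: 6.5039 × 1.15 = 7.4795 kWh/t
P_mill = W·ṁ = 7.4795·2328.2 = 17413.7 kW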